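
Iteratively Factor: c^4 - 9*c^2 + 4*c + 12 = (c - 2)*(c^3 + 2*c^2 - 5*c - 6) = (c - 2)^2*(c^2 + 4*c + 3) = (c - 2)^2*(c + 1)*(c + 3)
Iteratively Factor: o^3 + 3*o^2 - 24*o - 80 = (o - 5)*(o^2 + 8*o + 16) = (o - 5)*(o + 4)*(o + 4)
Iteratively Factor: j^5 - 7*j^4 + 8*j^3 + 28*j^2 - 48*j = (j - 4)*(j^4 - 3*j^3 - 4*j^2 + 12*j) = j*(j - 4)*(j^3 - 3*j^2 - 4*j + 12) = j*(j - 4)*(j - 3)*(j^2 - 4) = j*(j - 4)*(j - 3)*(j + 2)*(j - 2)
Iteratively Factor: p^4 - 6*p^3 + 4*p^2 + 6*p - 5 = (p - 1)*(p^3 - 5*p^2 - p + 5) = (p - 1)^2*(p^2 - 4*p - 5) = (p - 1)^2*(p + 1)*(p - 5)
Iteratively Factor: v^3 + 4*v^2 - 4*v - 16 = (v + 2)*(v^2 + 2*v - 8) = (v + 2)*(v + 4)*(v - 2)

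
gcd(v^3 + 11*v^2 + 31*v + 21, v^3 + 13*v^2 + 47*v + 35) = v^2 + 8*v + 7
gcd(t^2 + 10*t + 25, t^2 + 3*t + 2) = 1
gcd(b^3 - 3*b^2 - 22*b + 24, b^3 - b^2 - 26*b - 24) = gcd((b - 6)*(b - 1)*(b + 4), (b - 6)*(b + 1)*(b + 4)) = b^2 - 2*b - 24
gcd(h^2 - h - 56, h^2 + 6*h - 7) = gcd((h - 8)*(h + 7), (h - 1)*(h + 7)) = h + 7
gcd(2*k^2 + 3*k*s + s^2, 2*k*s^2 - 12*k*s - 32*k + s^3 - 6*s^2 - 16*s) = 2*k + s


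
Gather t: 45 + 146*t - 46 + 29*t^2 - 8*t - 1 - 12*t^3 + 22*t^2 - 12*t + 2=-12*t^3 + 51*t^2 + 126*t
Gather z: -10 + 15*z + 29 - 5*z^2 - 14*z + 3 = -5*z^2 + z + 22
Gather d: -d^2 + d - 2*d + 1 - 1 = -d^2 - d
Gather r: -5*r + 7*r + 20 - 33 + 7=2*r - 6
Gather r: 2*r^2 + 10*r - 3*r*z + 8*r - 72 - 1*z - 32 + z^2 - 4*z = 2*r^2 + r*(18 - 3*z) + z^2 - 5*z - 104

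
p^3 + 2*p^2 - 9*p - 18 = (p - 3)*(p + 2)*(p + 3)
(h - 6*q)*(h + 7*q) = h^2 + h*q - 42*q^2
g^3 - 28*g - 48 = (g - 6)*(g + 2)*(g + 4)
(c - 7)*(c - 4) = c^2 - 11*c + 28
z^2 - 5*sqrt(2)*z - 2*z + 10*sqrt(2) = (z - 2)*(z - 5*sqrt(2))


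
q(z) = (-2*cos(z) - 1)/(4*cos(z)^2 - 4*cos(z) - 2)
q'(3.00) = 0.00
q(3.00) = 0.17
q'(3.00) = 0.00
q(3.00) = 0.17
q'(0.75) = -0.89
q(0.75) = 0.88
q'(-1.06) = 0.56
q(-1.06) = 0.66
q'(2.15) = 0.86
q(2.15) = 0.07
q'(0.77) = -0.87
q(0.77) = 0.87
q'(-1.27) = 0.37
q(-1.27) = 0.56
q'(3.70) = -0.03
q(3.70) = 0.16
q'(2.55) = 0.04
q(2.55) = 0.16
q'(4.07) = -0.46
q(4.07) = 0.11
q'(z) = (8*sin(z)*cos(z) - 4*sin(z))*(-2*cos(z) - 1)/(4*cos(z)^2 - 4*cos(z) - 2)^2 + 2*sin(z)/(4*cos(z)^2 - 4*cos(z) - 2) = -2*(cos(z) + 1)*sin(z)*cos(z)/(2*cos(z) - cos(2*z))^2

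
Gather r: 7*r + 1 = 7*r + 1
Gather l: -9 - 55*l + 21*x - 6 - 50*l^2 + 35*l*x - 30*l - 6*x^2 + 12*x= -50*l^2 + l*(35*x - 85) - 6*x^2 + 33*x - 15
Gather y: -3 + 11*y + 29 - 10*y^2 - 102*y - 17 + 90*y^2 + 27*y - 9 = 80*y^2 - 64*y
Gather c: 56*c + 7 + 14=56*c + 21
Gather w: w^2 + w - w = w^2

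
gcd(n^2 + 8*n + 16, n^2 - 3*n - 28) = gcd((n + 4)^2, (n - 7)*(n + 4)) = n + 4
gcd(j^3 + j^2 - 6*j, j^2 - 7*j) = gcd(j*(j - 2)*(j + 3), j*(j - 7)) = j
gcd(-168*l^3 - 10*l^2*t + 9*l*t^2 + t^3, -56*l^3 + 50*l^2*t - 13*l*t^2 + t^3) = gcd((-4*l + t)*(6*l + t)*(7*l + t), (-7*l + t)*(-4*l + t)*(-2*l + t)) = -4*l + t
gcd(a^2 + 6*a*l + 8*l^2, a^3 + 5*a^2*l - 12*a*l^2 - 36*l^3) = a + 2*l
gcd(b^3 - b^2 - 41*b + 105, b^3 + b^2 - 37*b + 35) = b^2 + 2*b - 35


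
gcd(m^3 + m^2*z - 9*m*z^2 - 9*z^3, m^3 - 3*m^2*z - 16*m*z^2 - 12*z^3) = m + z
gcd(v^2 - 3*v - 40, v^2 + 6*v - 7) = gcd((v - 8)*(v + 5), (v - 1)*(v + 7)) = 1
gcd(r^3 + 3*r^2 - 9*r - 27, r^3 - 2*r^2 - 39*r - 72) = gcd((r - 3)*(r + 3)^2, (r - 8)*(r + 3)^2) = r^2 + 6*r + 9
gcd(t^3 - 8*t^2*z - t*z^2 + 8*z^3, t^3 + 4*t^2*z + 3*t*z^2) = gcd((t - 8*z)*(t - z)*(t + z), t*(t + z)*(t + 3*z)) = t + z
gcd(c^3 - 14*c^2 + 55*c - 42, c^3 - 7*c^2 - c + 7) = c^2 - 8*c + 7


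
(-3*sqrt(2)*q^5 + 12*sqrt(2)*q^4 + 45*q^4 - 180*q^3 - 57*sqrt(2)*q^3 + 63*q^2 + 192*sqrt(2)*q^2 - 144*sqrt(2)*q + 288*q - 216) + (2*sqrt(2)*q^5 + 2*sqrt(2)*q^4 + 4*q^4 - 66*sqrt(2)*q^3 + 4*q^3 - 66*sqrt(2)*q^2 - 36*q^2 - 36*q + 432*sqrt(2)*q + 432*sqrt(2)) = -sqrt(2)*q^5 + 14*sqrt(2)*q^4 + 49*q^4 - 176*q^3 - 123*sqrt(2)*q^3 + 27*q^2 + 126*sqrt(2)*q^2 + 252*q + 288*sqrt(2)*q - 216 + 432*sqrt(2)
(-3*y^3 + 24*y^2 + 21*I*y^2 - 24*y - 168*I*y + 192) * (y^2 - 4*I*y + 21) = -3*y^5 + 24*y^4 + 33*I*y^4 - 3*y^3 - 264*I*y^3 + 24*y^2 + 537*I*y^2 - 504*y - 4296*I*y + 4032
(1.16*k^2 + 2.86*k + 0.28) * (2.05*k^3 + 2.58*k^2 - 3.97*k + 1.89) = 2.378*k^5 + 8.8558*k^4 + 3.3476*k^3 - 8.4394*k^2 + 4.2938*k + 0.5292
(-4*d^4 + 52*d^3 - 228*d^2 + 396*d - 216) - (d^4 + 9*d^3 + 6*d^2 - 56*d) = -5*d^4 + 43*d^3 - 234*d^2 + 452*d - 216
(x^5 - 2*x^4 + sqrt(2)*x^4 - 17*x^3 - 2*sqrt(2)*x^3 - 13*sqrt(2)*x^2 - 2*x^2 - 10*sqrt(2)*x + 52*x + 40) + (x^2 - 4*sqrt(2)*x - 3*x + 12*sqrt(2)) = x^5 - 2*x^4 + sqrt(2)*x^4 - 17*x^3 - 2*sqrt(2)*x^3 - 13*sqrt(2)*x^2 - x^2 - 14*sqrt(2)*x + 49*x + 12*sqrt(2) + 40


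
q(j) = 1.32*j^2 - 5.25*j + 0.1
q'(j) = 2.64*j - 5.25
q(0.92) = -3.61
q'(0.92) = -2.82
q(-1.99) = 15.77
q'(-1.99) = -10.50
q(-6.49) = 89.77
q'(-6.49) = -22.38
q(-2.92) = 26.68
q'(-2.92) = -12.96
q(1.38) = -4.63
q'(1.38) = -1.61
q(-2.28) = 18.93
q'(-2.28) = -11.27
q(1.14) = -4.17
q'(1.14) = -2.24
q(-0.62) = 3.86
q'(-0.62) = -6.89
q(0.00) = 0.10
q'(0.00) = -5.25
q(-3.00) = 27.73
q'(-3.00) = -13.17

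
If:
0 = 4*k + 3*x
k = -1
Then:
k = -1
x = 4/3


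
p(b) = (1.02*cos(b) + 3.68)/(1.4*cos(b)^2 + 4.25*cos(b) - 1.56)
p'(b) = (2.8*sin(b)*cos(b) + 4.25*sin(b))*(1.02*cos(b) + 3.68)/(1.4*cos(b)^2 + 4.25*cos(b) - 1.56)^2 - 1.02*sin(b)/(1.4*cos(b)^2 + 4.25*cos(b) - 1.56) = (1.428*cos(b)^2 + 10.304*cos(b) + 17.2312)*sin(b)/(1.96*cos(b)^4 + 11.9*cos(b)^3 + 13.6945*cos(b)^2 - 13.26*cos(b) + 2.4336)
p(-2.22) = -0.85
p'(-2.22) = -0.70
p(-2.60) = -0.67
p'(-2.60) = -0.28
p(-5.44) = 2.31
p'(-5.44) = 5.19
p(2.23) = -0.84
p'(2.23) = 0.68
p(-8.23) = -1.13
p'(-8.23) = -1.48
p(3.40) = -0.62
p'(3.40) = -0.12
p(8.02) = -1.58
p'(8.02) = 3.10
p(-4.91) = -5.78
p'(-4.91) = 41.97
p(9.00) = -0.64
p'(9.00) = 0.20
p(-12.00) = 1.50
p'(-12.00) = 1.58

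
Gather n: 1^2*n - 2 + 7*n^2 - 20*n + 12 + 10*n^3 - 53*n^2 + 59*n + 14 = 10*n^3 - 46*n^2 + 40*n + 24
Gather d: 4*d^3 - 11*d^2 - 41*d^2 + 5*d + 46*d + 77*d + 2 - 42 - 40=4*d^3 - 52*d^2 + 128*d - 80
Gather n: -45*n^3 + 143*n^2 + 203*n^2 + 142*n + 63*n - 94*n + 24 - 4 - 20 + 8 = -45*n^3 + 346*n^2 + 111*n + 8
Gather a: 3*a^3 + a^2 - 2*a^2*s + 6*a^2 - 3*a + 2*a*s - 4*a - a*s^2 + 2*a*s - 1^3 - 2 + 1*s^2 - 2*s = 3*a^3 + a^2*(7 - 2*s) + a*(-s^2 + 4*s - 7) + s^2 - 2*s - 3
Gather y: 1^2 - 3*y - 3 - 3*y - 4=-6*y - 6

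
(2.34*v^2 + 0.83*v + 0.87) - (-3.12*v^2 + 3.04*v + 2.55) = 5.46*v^2 - 2.21*v - 1.68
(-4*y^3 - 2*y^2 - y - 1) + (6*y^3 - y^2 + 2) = 2*y^3 - 3*y^2 - y + 1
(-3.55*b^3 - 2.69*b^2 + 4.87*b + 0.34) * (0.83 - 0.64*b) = 2.272*b^4 - 1.2249*b^3 - 5.3495*b^2 + 3.8245*b + 0.2822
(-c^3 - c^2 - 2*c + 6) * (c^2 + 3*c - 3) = -c^5 - 4*c^4 - 2*c^3 + 3*c^2 + 24*c - 18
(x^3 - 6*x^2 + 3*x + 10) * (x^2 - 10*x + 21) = x^5 - 16*x^4 + 84*x^3 - 146*x^2 - 37*x + 210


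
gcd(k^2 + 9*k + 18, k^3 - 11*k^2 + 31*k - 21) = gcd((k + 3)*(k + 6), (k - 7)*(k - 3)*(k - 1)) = 1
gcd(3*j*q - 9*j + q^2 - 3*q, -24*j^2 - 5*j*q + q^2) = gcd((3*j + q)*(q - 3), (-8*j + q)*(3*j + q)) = 3*j + q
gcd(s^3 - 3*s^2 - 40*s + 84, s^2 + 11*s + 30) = s + 6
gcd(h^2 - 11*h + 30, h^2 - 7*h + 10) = h - 5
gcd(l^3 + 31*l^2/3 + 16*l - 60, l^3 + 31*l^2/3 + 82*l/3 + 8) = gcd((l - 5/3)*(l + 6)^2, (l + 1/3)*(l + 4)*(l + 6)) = l + 6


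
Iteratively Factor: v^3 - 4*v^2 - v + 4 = (v - 4)*(v^2 - 1) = (v - 4)*(v - 1)*(v + 1)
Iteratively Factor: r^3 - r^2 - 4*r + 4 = (r + 2)*(r^2 - 3*r + 2) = (r - 1)*(r + 2)*(r - 2)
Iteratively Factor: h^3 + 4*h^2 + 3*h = (h)*(h^2 + 4*h + 3) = h*(h + 1)*(h + 3)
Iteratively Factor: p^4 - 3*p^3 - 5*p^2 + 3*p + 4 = (p + 1)*(p^3 - 4*p^2 - p + 4) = (p - 1)*(p + 1)*(p^2 - 3*p - 4) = (p - 4)*(p - 1)*(p + 1)*(p + 1)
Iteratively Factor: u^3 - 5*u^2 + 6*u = (u)*(u^2 - 5*u + 6) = u*(u - 3)*(u - 2)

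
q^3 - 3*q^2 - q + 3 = (q - 3)*(q - 1)*(q + 1)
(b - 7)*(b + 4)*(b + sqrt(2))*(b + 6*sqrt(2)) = b^4 - 3*b^3 + 7*sqrt(2)*b^3 - 21*sqrt(2)*b^2 - 16*b^2 - 196*sqrt(2)*b - 36*b - 336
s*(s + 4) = s^2 + 4*s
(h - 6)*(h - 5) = h^2 - 11*h + 30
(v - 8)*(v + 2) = v^2 - 6*v - 16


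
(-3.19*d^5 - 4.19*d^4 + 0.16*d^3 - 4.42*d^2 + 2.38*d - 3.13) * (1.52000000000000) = -4.8488*d^5 - 6.3688*d^4 + 0.2432*d^3 - 6.7184*d^2 + 3.6176*d - 4.7576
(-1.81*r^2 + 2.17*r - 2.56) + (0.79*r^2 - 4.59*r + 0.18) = -1.02*r^2 - 2.42*r - 2.38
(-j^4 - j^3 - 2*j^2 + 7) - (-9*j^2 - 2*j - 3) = -j^4 - j^3 + 7*j^2 + 2*j + 10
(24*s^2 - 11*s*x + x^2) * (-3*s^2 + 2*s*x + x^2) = -72*s^4 + 81*s^3*x - s^2*x^2 - 9*s*x^3 + x^4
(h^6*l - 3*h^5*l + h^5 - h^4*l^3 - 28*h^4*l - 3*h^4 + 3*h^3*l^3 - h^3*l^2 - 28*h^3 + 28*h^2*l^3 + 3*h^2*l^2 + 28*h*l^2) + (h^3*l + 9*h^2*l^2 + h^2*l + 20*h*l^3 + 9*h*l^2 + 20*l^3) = h^6*l - 3*h^5*l + h^5 - h^4*l^3 - 28*h^4*l - 3*h^4 + 3*h^3*l^3 - h^3*l^2 + h^3*l - 28*h^3 + 28*h^2*l^3 + 12*h^2*l^2 + h^2*l + 20*h*l^3 + 37*h*l^2 + 20*l^3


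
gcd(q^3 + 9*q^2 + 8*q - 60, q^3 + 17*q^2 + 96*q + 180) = q^2 + 11*q + 30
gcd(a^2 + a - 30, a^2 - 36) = a + 6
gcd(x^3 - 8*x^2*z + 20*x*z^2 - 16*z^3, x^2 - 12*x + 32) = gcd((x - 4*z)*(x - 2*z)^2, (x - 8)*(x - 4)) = 1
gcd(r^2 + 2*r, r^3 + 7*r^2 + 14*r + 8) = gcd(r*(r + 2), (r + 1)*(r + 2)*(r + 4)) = r + 2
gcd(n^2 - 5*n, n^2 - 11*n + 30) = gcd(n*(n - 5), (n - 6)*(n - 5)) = n - 5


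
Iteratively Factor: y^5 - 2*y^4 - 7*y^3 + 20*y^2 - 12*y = (y - 1)*(y^4 - y^3 - 8*y^2 + 12*y) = (y - 2)*(y - 1)*(y^3 + y^2 - 6*y) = (y - 2)^2*(y - 1)*(y^2 + 3*y) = (y - 2)^2*(y - 1)*(y + 3)*(y)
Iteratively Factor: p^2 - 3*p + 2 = (p - 2)*(p - 1)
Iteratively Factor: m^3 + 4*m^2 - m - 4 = (m - 1)*(m^2 + 5*m + 4) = (m - 1)*(m + 4)*(m + 1)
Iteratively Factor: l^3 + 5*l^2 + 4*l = (l + 1)*(l^2 + 4*l) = (l + 1)*(l + 4)*(l)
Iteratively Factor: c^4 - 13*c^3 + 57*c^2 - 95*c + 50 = (c - 2)*(c^3 - 11*c^2 + 35*c - 25) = (c - 2)*(c - 1)*(c^2 - 10*c + 25) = (c - 5)*(c - 2)*(c - 1)*(c - 5)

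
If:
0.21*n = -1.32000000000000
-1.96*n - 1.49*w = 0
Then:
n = -6.29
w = 8.27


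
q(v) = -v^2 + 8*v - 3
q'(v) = 8 - 2*v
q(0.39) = -0.03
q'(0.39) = 7.22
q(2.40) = 10.44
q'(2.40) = 3.20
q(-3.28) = -40.00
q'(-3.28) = 14.56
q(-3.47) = -42.80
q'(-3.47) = 14.94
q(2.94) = 11.88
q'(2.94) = 2.12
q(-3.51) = -43.40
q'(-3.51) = 15.02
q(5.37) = 11.12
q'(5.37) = -2.74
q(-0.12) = -3.97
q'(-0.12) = 8.24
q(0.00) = -3.00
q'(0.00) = 8.00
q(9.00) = -12.00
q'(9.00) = -10.00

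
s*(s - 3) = s^2 - 3*s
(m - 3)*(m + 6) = m^2 + 3*m - 18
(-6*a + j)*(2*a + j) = -12*a^2 - 4*a*j + j^2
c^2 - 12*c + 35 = (c - 7)*(c - 5)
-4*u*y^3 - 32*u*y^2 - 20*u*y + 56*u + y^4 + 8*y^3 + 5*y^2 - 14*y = (-4*u + y)*(y - 1)*(y + 2)*(y + 7)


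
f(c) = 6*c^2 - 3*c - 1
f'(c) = 12*c - 3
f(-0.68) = 3.81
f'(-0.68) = -11.16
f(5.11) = 140.34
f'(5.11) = 58.32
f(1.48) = 7.70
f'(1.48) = 14.76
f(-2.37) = 39.81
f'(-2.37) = -31.44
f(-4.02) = 108.02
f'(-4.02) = -51.24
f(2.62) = 32.33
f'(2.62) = 28.44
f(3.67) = 68.80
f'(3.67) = 41.04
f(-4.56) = 137.44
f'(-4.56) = -57.72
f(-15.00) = 1394.00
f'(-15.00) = -183.00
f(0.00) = -1.00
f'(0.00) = -3.00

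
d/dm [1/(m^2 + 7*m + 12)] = (-2*m - 7)/(m^2 + 7*m + 12)^2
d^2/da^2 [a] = 0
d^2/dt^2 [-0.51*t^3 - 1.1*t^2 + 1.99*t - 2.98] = -3.06*t - 2.2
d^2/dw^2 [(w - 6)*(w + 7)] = 2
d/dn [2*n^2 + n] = 4*n + 1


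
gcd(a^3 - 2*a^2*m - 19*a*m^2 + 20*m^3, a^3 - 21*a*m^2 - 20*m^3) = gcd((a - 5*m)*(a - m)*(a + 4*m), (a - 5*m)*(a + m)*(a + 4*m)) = a^2 - a*m - 20*m^2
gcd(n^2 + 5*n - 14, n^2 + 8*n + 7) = n + 7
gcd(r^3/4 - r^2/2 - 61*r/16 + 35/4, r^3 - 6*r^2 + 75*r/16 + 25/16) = 1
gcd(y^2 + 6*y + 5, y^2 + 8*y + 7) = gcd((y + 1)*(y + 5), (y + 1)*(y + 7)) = y + 1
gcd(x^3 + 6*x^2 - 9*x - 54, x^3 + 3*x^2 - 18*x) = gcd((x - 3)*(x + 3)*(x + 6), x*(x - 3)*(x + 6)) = x^2 + 3*x - 18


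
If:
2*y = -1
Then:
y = -1/2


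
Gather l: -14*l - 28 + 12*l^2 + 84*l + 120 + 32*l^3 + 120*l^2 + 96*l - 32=32*l^3 + 132*l^2 + 166*l + 60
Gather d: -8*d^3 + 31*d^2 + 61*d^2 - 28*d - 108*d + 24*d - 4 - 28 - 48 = -8*d^3 + 92*d^2 - 112*d - 80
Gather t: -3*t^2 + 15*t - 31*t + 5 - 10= -3*t^2 - 16*t - 5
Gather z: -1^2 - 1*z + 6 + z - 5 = 0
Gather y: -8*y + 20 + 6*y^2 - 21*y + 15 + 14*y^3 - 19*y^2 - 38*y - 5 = 14*y^3 - 13*y^2 - 67*y + 30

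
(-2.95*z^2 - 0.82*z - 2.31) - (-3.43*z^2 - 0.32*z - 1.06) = 0.48*z^2 - 0.5*z - 1.25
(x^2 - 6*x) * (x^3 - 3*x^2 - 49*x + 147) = x^5 - 9*x^4 - 31*x^3 + 441*x^2 - 882*x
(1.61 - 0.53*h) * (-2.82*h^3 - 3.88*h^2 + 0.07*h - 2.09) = 1.4946*h^4 - 2.4838*h^3 - 6.2839*h^2 + 1.2204*h - 3.3649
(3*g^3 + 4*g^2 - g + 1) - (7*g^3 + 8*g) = -4*g^3 + 4*g^2 - 9*g + 1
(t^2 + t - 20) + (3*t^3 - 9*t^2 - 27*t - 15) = 3*t^3 - 8*t^2 - 26*t - 35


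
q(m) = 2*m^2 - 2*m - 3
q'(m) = 4*m - 2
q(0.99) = -3.02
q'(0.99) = 1.96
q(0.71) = -3.41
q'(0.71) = 0.84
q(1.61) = -1.04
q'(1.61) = 4.44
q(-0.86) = 0.20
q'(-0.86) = -5.44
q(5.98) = 56.56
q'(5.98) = 21.92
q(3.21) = 11.19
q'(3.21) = 10.84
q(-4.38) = 44.13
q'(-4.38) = -19.52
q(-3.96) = 36.28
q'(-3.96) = -17.84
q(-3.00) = 21.00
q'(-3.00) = -14.00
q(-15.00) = 477.00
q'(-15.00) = -62.00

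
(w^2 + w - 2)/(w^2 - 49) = (w^2 + w - 2)/(w^2 - 49)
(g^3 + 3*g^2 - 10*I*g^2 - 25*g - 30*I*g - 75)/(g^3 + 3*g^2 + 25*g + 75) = (g - 5*I)/(g + 5*I)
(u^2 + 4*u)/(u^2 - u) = (u + 4)/(u - 1)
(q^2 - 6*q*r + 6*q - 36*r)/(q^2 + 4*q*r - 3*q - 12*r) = (q^2 - 6*q*r + 6*q - 36*r)/(q^2 + 4*q*r - 3*q - 12*r)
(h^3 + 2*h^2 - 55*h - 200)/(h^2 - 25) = (h^2 - 3*h - 40)/(h - 5)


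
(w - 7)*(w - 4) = w^2 - 11*w + 28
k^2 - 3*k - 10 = (k - 5)*(k + 2)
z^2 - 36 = (z - 6)*(z + 6)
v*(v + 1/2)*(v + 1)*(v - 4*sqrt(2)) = v^4 - 4*sqrt(2)*v^3 + 3*v^3/2 - 6*sqrt(2)*v^2 + v^2/2 - 2*sqrt(2)*v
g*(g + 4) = g^2 + 4*g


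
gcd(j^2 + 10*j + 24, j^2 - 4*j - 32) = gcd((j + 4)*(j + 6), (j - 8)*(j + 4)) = j + 4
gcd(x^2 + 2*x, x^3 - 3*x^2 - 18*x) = x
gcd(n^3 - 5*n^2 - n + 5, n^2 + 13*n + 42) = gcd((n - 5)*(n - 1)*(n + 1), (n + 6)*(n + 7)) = 1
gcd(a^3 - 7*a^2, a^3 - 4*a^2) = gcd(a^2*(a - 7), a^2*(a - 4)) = a^2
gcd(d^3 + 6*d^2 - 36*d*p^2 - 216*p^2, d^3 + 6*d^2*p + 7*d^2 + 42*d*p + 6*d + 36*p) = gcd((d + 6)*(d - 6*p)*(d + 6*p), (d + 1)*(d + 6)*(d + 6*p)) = d^2 + 6*d*p + 6*d + 36*p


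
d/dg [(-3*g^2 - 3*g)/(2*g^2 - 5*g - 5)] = 3*(7*g^2 + 10*g + 5)/(4*g^4 - 20*g^3 + 5*g^2 + 50*g + 25)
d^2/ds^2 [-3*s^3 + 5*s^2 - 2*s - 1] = 10 - 18*s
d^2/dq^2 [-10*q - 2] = 0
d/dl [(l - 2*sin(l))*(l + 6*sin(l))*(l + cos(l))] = -(l - 2*sin(l))*(l + 6*sin(l))*(sin(l) - 1) + (l - 2*sin(l))*(l + cos(l))*(6*cos(l) + 1) - (l + 6*sin(l))*(l + cos(l))*(2*cos(l) - 1)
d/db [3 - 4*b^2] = -8*b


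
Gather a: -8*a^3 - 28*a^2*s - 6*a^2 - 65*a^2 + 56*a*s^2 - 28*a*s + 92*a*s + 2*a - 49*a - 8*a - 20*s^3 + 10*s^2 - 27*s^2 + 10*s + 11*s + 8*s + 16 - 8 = -8*a^3 + a^2*(-28*s - 71) + a*(56*s^2 + 64*s - 55) - 20*s^3 - 17*s^2 + 29*s + 8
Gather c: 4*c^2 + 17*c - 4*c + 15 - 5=4*c^2 + 13*c + 10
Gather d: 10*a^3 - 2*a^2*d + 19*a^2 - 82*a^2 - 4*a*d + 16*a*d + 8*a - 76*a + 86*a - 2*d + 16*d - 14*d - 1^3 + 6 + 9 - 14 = 10*a^3 - 63*a^2 + 18*a + d*(-2*a^2 + 12*a)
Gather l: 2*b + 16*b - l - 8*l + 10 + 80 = 18*b - 9*l + 90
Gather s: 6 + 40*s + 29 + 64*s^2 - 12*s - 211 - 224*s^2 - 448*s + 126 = -160*s^2 - 420*s - 50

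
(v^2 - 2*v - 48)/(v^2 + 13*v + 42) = (v - 8)/(v + 7)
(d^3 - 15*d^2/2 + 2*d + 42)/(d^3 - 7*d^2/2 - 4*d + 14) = (d - 6)/(d - 2)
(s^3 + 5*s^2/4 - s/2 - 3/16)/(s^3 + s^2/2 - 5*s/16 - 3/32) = 2*(2*s + 3)/(4*s + 3)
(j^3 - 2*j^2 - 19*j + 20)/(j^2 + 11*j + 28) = (j^2 - 6*j + 5)/(j + 7)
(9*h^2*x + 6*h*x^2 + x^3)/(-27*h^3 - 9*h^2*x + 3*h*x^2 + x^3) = x/(-3*h + x)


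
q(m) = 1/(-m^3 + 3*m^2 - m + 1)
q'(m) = (3*m^2 - 6*m + 1)/(-m^3 + 3*m^2 - m + 1)^2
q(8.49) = -0.00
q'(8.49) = 0.00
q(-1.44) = 0.09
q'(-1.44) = 0.12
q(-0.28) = 0.65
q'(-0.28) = 1.23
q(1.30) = 0.39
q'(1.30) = -0.26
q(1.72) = 0.33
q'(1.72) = -0.05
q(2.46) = 0.55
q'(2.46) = 1.34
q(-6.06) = 0.00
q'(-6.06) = 0.00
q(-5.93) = 0.00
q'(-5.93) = 0.00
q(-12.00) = 0.00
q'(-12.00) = 0.00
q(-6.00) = 0.00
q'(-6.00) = 0.00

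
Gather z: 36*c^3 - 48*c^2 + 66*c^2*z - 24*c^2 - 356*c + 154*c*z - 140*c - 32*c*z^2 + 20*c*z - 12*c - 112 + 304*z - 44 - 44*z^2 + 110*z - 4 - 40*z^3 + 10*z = 36*c^3 - 72*c^2 - 508*c - 40*z^3 + z^2*(-32*c - 44) + z*(66*c^2 + 174*c + 424) - 160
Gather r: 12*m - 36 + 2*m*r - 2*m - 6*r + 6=10*m + r*(2*m - 6) - 30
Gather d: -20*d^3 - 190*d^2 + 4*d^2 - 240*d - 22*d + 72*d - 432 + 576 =-20*d^3 - 186*d^2 - 190*d + 144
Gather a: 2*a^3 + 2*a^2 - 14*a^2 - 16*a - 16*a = 2*a^3 - 12*a^2 - 32*a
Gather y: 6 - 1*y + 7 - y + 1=14 - 2*y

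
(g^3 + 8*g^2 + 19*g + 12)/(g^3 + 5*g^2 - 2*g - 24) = (g + 1)/(g - 2)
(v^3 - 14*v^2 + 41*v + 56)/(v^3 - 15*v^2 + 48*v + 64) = (v - 7)/(v - 8)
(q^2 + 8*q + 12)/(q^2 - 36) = (q + 2)/(q - 6)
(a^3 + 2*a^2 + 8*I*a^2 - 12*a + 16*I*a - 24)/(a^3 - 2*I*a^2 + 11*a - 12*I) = (a^3 + a^2*(2 + 8*I) + a*(-12 + 16*I) - 24)/(a^3 - 2*I*a^2 + 11*a - 12*I)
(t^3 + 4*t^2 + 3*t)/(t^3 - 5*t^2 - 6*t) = (t + 3)/(t - 6)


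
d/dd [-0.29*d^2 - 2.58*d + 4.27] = -0.58*d - 2.58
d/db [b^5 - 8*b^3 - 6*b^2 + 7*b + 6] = 5*b^4 - 24*b^2 - 12*b + 7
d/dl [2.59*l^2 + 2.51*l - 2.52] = 5.18*l + 2.51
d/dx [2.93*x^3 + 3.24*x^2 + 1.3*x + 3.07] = 8.79*x^2 + 6.48*x + 1.3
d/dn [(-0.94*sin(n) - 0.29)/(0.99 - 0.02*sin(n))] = -0.9364*cos(n)/(0.02*sin(n) - 0.99)^2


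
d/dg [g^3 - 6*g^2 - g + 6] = 3*g^2 - 12*g - 1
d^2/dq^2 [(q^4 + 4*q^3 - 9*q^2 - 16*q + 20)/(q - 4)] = 2*(3*q^4 - 28*q^3 + 48*q^2 + 192*q - 188)/(q^3 - 12*q^2 + 48*q - 64)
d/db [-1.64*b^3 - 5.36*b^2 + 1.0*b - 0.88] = -4.92*b^2 - 10.72*b + 1.0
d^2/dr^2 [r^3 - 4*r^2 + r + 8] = 6*r - 8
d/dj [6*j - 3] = 6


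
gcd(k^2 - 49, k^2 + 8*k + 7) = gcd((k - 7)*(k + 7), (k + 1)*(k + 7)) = k + 7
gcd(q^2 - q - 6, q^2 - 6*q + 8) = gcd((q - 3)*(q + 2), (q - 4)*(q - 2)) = 1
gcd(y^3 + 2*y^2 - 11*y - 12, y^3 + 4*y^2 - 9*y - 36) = y^2 + y - 12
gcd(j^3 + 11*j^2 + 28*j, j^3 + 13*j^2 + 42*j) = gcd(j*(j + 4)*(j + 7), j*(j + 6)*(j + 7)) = j^2 + 7*j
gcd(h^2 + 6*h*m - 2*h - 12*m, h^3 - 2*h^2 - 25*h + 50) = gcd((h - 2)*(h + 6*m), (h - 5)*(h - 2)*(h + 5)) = h - 2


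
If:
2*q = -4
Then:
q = -2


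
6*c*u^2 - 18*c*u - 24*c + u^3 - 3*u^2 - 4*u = (6*c + u)*(u - 4)*(u + 1)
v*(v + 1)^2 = v^3 + 2*v^2 + v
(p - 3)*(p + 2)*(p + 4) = p^3 + 3*p^2 - 10*p - 24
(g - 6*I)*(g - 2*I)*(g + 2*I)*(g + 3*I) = g^4 - 3*I*g^3 + 22*g^2 - 12*I*g + 72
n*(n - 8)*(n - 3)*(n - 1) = n^4 - 12*n^3 + 35*n^2 - 24*n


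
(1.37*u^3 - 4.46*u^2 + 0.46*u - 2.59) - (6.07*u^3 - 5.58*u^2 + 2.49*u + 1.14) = -4.7*u^3 + 1.12*u^2 - 2.03*u - 3.73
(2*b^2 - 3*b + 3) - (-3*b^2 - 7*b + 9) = 5*b^2 + 4*b - 6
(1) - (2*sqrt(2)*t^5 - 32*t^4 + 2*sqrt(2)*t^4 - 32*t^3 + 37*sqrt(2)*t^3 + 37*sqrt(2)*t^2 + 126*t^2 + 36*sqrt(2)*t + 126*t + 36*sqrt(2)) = -2*sqrt(2)*t^5 - 2*sqrt(2)*t^4 + 32*t^4 - 37*sqrt(2)*t^3 + 32*t^3 - 126*t^2 - 37*sqrt(2)*t^2 - 126*t - 36*sqrt(2)*t - 36*sqrt(2) + 1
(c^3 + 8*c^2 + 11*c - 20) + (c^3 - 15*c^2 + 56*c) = 2*c^3 - 7*c^2 + 67*c - 20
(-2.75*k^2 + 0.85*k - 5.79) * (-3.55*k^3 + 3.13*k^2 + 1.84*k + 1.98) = 9.7625*k^5 - 11.625*k^4 + 18.155*k^3 - 22.0037*k^2 - 8.9706*k - 11.4642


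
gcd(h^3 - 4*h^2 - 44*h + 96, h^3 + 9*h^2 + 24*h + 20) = 1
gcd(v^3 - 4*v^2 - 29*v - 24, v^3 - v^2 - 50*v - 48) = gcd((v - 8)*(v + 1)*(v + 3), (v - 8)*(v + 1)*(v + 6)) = v^2 - 7*v - 8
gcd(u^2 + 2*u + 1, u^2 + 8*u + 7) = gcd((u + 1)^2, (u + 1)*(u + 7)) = u + 1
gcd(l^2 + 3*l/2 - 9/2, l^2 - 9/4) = l - 3/2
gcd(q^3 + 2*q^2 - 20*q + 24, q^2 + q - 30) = q + 6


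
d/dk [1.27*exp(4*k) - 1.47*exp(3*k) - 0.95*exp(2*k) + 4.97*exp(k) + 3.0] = (5.08*exp(3*k) - 4.41*exp(2*k) - 1.9*exp(k) + 4.97)*exp(k)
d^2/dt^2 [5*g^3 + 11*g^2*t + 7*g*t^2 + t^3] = 14*g + 6*t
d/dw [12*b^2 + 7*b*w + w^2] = 7*b + 2*w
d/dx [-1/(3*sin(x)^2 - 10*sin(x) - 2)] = 2*(3*sin(x) - 5)*cos(x)/(-3*sin(x)^2 + 10*sin(x) + 2)^2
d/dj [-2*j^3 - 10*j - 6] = -6*j^2 - 10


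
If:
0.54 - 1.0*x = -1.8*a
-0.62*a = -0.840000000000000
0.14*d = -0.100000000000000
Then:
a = 1.35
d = -0.71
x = 2.98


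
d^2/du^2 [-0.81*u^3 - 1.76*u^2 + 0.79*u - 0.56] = -4.86*u - 3.52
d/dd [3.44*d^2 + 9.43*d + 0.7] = 6.88*d + 9.43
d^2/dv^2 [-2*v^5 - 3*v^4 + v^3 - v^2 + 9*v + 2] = -40*v^3 - 36*v^2 + 6*v - 2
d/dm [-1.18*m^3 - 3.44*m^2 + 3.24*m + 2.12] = -3.54*m^2 - 6.88*m + 3.24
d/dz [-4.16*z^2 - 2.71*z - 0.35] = -8.32*z - 2.71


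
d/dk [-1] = 0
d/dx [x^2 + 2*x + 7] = 2*x + 2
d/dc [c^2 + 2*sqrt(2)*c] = 2*c + 2*sqrt(2)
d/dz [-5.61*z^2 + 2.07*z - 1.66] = 2.07 - 11.22*z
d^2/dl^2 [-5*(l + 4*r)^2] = -10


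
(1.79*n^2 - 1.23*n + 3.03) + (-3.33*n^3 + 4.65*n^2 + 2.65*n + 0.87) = -3.33*n^3 + 6.44*n^2 + 1.42*n + 3.9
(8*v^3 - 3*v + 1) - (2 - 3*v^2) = 8*v^3 + 3*v^2 - 3*v - 1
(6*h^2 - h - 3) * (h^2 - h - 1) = 6*h^4 - 7*h^3 - 8*h^2 + 4*h + 3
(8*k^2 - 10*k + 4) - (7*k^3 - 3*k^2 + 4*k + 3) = -7*k^3 + 11*k^2 - 14*k + 1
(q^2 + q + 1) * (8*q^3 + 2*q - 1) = 8*q^5 + 8*q^4 + 10*q^3 + q^2 + q - 1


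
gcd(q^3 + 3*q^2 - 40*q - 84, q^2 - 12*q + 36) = q - 6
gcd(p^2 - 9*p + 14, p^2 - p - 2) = p - 2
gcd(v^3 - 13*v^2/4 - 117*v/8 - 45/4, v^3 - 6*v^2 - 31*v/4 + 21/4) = v + 3/2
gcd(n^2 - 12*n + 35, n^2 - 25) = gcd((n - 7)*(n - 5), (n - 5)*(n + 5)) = n - 5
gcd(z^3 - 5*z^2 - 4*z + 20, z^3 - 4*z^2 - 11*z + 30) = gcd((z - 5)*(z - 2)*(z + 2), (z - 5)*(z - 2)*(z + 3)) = z^2 - 7*z + 10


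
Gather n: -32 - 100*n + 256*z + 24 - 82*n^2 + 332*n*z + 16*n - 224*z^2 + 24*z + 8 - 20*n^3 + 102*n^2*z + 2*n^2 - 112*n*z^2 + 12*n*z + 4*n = -20*n^3 + n^2*(102*z - 80) + n*(-112*z^2 + 344*z - 80) - 224*z^2 + 280*z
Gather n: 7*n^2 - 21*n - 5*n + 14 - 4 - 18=7*n^2 - 26*n - 8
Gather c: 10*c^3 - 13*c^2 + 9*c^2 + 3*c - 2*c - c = 10*c^3 - 4*c^2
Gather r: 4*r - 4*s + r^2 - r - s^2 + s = r^2 + 3*r - s^2 - 3*s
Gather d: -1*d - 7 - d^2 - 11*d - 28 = -d^2 - 12*d - 35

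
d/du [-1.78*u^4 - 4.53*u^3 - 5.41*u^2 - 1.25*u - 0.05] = -7.12*u^3 - 13.59*u^2 - 10.82*u - 1.25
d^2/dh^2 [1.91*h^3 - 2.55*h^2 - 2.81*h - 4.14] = 11.46*h - 5.1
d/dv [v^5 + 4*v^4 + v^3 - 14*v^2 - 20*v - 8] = 5*v^4 + 16*v^3 + 3*v^2 - 28*v - 20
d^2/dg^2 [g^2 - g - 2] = 2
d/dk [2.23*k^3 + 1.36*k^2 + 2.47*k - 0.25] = 6.69*k^2 + 2.72*k + 2.47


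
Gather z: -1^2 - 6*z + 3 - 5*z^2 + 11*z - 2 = -5*z^2 + 5*z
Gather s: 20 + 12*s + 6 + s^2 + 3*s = s^2 + 15*s + 26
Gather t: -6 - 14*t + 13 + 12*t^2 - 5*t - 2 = 12*t^2 - 19*t + 5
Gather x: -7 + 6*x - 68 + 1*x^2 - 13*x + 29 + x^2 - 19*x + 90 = 2*x^2 - 26*x + 44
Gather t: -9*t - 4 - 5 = -9*t - 9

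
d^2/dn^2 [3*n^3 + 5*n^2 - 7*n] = 18*n + 10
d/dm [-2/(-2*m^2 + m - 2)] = 2*(1 - 4*m)/(2*m^2 - m + 2)^2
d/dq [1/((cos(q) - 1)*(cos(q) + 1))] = 2*cos(q)/sin(q)^3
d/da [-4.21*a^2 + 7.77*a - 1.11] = 7.77 - 8.42*a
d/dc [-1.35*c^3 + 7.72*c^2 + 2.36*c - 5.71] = -4.05*c^2 + 15.44*c + 2.36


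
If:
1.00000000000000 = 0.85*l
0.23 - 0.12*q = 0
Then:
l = 1.18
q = 1.92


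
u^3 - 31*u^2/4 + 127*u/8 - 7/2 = (u - 4)*(u - 7/2)*(u - 1/4)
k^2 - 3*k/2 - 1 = (k - 2)*(k + 1/2)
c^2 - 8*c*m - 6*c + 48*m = (c - 6)*(c - 8*m)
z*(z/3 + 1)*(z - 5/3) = z^3/3 + 4*z^2/9 - 5*z/3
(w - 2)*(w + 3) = w^2 + w - 6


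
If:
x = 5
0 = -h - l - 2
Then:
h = -l - 2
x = 5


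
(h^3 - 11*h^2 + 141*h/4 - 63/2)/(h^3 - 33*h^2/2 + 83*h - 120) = (4*h^2 - 20*h + 21)/(2*(2*h^2 - 21*h + 40))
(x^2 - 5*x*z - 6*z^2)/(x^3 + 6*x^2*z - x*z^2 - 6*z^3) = (x - 6*z)/(x^2 + 5*x*z - 6*z^2)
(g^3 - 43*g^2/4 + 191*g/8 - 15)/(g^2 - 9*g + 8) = (8*g^2 - 22*g + 15)/(8*(g - 1))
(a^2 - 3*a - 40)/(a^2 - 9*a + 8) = (a + 5)/(a - 1)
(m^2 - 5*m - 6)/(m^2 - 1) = (m - 6)/(m - 1)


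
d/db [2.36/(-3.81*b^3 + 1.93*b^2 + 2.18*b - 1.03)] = (26.9748*b^2 - 9.1096*b - 5.1448)/(3.81*b^3 - 1.93*b^2 - 2.18*b + 1.03)^2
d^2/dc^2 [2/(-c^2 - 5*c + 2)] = 4*(c^2 + 5*c - (2*c + 5)^2 - 2)/(c^2 + 5*c - 2)^3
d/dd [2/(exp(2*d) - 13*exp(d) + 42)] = (26 - 4*exp(d))*exp(d)/(exp(2*d) - 13*exp(d) + 42)^2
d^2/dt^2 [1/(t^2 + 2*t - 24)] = 2*(-t^2 - 2*t + 4*(t + 1)^2 + 24)/(t^2 + 2*t - 24)^3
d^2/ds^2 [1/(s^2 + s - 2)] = 2*(-s^2 - s + (2*s + 1)^2 + 2)/(s^2 + s - 2)^3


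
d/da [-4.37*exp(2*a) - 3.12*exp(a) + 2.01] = (-8.74*exp(a) - 3.12)*exp(a)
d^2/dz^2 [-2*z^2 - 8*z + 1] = -4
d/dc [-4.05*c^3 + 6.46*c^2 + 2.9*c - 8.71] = -12.15*c^2 + 12.92*c + 2.9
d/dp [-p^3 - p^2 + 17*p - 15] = -3*p^2 - 2*p + 17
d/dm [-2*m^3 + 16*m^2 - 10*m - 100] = -6*m^2 + 32*m - 10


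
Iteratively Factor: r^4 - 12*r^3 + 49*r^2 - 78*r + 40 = (r - 1)*(r^3 - 11*r^2 + 38*r - 40) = (r - 4)*(r - 1)*(r^2 - 7*r + 10) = (r - 5)*(r - 4)*(r - 1)*(r - 2)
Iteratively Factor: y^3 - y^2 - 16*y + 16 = (y + 4)*(y^2 - 5*y + 4) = (y - 4)*(y + 4)*(y - 1)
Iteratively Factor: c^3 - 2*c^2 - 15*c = (c)*(c^2 - 2*c - 15) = c*(c - 5)*(c + 3)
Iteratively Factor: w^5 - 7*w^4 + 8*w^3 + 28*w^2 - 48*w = (w + 2)*(w^4 - 9*w^3 + 26*w^2 - 24*w) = (w - 2)*(w + 2)*(w^3 - 7*w^2 + 12*w) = (w - 3)*(w - 2)*(w + 2)*(w^2 - 4*w) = (w - 4)*(w - 3)*(w - 2)*(w + 2)*(w)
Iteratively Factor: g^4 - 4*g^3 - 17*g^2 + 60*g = (g - 3)*(g^3 - g^2 - 20*g) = g*(g - 3)*(g^2 - g - 20) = g*(g - 5)*(g - 3)*(g + 4)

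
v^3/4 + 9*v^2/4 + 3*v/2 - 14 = (v/4 + 1)*(v - 2)*(v + 7)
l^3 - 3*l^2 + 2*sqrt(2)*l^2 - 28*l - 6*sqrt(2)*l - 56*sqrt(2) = (l - 7)*(l + 4)*(l + 2*sqrt(2))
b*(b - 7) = b^2 - 7*b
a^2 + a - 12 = (a - 3)*(a + 4)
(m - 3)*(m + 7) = m^2 + 4*m - 21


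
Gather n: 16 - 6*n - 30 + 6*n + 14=0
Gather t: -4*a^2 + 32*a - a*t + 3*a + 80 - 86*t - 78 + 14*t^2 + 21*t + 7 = -4*a^2 + 35*a + 14*t^2 + t*(-a - 65) + 9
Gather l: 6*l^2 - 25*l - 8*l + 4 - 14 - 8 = 6*l^2 - 33*l - 18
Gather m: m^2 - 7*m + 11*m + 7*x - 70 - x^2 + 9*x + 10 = m^2 + 4*m - x^2 + 16*x - 60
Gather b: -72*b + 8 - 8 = -72*b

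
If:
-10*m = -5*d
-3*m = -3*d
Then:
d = 0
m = 0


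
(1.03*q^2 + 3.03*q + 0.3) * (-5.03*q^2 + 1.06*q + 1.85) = -5.1809*q^4 - 14.1491*q^3 + 3.6083*q^2 + 5.9235*q + 0.555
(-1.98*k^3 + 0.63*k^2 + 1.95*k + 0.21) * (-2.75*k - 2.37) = 5.445*k^4 + 2.9601*k^3 - 6.8556*k^2 - 5.199*k - 0.4977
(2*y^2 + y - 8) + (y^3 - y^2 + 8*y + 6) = y^3 + y^2 + 9*y - 2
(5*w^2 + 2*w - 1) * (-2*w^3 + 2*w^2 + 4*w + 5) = -10*w^5 + 6*w^4 + 26*w^3 + 31*w^2 + 6*w - 5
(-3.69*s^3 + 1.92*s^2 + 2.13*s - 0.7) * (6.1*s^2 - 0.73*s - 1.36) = -22.509*s^5 + 14.4057*s^4 + 16.6098*s^3 - 8.4361*s^2 - 2.3858*s + 0.952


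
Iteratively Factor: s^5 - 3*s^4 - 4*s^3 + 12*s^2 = (s)*(s^4 - 3*s^3 - 4*s^2 + 12*s) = s^2*(s^3 - 3*s^2 - 4*s + 12) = s^2*(s - 3)*(s^2 - 4) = s^2*(s - 3)*(s - 2)*(s + 2)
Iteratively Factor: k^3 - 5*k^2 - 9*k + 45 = (k - 5)*(k^2 - 9) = (k - 5)*(k - 3)*(k + 3)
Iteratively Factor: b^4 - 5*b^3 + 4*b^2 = (b - 1)*(b^3 - 4*b^2) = (b - 4)*(b - 1)*(b^2) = b*(b - 4)*(b - 1)*(b)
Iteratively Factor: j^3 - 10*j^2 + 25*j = (j)*(j^2 - 10*j + 25) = j*(j - 5)*(j - 5)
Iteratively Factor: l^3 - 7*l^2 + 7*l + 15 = (l - 5)*(l^2 - 2*l - 3) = (l - 5)*(l - 3)*(l + 1)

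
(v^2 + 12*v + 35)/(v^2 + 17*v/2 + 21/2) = 2*(v + 5)/(2*v + 3)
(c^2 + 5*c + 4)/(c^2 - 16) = (c + 1)/(c - 4)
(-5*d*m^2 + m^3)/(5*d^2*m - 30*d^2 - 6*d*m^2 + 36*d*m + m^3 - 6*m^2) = -m^2/(d*m - 6*d - m^2 + 6*m)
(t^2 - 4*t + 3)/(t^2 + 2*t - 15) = (t - 1)/(t + 5)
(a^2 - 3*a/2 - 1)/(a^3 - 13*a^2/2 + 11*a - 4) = (2*a + 1)/(2*a^2 - 9*a + 4)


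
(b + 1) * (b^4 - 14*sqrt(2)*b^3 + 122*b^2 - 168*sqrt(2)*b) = b^5 - 14*sqrt(2)*b^4 + b^4 - 14*sqrt(2)*b^3 + 122*b^3 - 168*sqrt(2)*b^2 + 122*b^2 - 168*sqrt(2)*b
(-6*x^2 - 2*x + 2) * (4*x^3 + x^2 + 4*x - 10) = -24*x^5 - 14*x^4 - 18*x^3 + 54*x^2 + 28*x - 20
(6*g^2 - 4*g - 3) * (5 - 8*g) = -48*g^3 + 62*g^2 + 4*g - 15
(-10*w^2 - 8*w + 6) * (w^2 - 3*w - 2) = -10*w^4 + 22*w^3 + 50*w^2 - 2*w - 12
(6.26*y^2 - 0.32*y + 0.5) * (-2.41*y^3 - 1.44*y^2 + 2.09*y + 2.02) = -15.0866*y^5 - 8.2432*y^4 + 12.3392*y^3 + 11.2564*y^2 + 0.3986*y + 1.01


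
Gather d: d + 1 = d + 1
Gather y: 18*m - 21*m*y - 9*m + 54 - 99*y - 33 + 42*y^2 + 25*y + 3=9*m + 42*y^2 + y*(-21*m - 74) + 24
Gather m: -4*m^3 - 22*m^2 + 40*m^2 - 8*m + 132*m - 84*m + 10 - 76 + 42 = -4*m^3 + 18*m^2 + 40*m - 24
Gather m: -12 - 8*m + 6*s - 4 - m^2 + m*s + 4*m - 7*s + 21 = -m^2 + m*(s - 4) - s + 5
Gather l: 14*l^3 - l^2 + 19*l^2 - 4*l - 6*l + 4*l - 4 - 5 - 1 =14*l^3 + 18*l^2 - 6*l - 10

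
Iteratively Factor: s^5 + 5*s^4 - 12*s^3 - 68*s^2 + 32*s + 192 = (s + 2)*(s^4 + 3*s^3 - 18*s^2 - 32*s + 96) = (s - 3)*(s + 2)*(s^3 + 6*s^2 - 32) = (s - 3)*(s + 2)*(s + 4)*(s^2 + 2*s - 8) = (s - 3)*(s - 2)*(s + 2)*(s + 4)*(s + 4)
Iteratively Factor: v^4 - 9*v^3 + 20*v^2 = (v)*(v^3 - 9*v^2 + 20*v) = v^2*(v^2 - 9*v + 20) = v^2*(v - 4)*(v - 5)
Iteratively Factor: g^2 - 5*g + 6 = (g - 3)*(g - 2)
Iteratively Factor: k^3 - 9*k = (k - 3)*(k^2 + 3*k) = (k - 3)*(k + 3)*(k)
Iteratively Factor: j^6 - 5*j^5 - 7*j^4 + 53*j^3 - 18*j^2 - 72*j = (j)*(j^5 - 5*j^4 - 7*j^3 + 53*j^2 - 18*j - 72) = j*(j + 1)*(j^4 - 6*j^3 - j^2 + 54*j - 72) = j*(j - 2)*(j + 1)*(j^3 - 4*j^2 - 9*j + 36) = j*(j - 2)*(j + 1)*(j + 3)*(j^2 - 7*j + 12) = j*(j - 3)*(j - 2)*(j + 1)*(j + 3)*(j - 4)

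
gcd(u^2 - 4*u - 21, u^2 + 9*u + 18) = u + 3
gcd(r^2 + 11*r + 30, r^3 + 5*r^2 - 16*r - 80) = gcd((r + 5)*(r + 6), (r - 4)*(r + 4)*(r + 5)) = r + 5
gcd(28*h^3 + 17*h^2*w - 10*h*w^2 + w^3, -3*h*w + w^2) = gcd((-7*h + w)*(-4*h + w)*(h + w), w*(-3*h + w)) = 1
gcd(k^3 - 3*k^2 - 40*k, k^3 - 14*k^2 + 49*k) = k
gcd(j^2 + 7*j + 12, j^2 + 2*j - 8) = j + 4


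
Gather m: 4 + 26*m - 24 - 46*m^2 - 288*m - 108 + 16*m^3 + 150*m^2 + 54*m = 16*m^3 + 104*m^2 - 208*m - 128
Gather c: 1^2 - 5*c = 1 - 5*c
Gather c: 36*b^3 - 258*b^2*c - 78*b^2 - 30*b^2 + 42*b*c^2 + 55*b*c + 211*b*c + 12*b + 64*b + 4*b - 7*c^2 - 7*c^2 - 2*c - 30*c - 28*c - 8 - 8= 36*b^3 - 108*b^2 + 80*b + c^2*(42*b - 14) + c*(-258*b^2 + 266*b - 60) - 16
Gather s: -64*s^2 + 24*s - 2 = -64*s^2 + 24*s - 2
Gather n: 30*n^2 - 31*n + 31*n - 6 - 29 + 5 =30*n^2 - 30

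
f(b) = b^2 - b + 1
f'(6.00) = 11.00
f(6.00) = 31.00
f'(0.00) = -1.00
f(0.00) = 1.00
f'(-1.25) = -3.50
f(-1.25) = 3.81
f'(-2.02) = -5.04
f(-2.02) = 7.10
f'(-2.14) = -5.28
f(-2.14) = 7.72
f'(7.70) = 14.40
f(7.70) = 52.59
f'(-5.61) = -12.22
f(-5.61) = 38.08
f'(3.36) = 5.72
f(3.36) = 8.93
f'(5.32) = 9.64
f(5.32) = 23.98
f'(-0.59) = -2.18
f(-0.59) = 1.94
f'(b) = 2*b - 1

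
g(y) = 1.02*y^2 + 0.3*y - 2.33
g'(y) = 2.04*y + 0.3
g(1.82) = 1.59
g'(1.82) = 4.01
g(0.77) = -1.49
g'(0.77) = 1.87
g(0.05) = -2.31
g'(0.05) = 0.40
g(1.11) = -0.74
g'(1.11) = 2.56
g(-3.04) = 6.18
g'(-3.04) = -5.90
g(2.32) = 3.86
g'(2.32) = 5.03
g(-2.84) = 5.04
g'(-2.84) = -5.49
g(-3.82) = 11.41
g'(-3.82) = -7.49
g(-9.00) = 77.59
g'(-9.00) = -18.06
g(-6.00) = 32.59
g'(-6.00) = -11.94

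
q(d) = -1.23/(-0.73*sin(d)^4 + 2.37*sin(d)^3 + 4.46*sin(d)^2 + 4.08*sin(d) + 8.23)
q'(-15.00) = -0.04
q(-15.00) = -0.18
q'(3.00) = -0.08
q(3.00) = -0.14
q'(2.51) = -0.07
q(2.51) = -0.10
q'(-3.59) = -0.08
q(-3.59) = -0.11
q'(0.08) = 0.08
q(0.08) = -0.14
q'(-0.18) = 0.06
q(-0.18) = -0.16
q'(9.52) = -0.07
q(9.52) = -0.16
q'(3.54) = -0.04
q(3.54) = -0.17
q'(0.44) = 0.08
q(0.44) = -0.11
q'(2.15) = -0.04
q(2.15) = -0.08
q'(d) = -1.23*(2.92*sin(d)^3*cos(d) - 7.11*sin(d)^2*cos(d) - 8.92*sin(d)*cos(d) - 4.08*cos(d))/(-0.73*sin(d)^4 + 2.37*sin(d)^3 + 4.46*sin(d)^2 + 4.08*sin(d) + 8.23)^2 = (-3.5916*sin(d)^3 + 8.7453*sin(d)^2 + 10.9716*sin(d) + 5.0184)*cos(d)/(-0.73*sin(d)^4 + 2.37*sin(d)^3 + 4.46*sin(d)^2 + 4.08*sin(d) + 8.23)^2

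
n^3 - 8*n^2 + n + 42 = (n - 7)*(n - 3)*(n + 2)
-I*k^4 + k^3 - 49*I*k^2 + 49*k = k*(k - 7*I)*(k + 7*I)*(-I*k + 1)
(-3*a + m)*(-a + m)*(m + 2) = 3*a^2*m + 6*a^2 - 4*a*m^2 - 8*a*m + m^3 + 2*m^2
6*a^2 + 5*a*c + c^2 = (2*a + c)*(3*a + c)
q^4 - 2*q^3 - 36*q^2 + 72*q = q*(q - 6)*(q - 2)*(q + 6)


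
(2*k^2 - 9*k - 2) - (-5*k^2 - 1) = 7*k^2 - 9*k - 1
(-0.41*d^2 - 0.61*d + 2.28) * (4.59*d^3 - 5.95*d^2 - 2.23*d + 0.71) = -1.8819*d^5 - 0.3604*d^4 + 15.009*d^3 - 12.4968*d^2 - 5.5175*d + 1.6188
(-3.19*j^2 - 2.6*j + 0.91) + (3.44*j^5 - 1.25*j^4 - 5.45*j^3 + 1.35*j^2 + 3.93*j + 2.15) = 3.44*j^5 - 1.25*j^4 - 5.45*j^3 - 1.84*j^2 + 1.33*j + 3.06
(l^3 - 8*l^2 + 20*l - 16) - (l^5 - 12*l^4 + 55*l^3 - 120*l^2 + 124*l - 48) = -l^5 + 12*l^4 - 54*l^3 + 112*l^2 - 104*l + 32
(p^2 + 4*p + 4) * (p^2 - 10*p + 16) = p^4 - 6*p^3 - 20*p^2 + 24*p + 64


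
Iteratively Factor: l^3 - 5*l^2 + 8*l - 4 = (l - 2)*(l^2 - 3*l + 2) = (l - 2)*(l - 1)*(l - 2)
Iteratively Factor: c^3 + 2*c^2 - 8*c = (c)*(c^2 + 2*c - 8) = c*(c - 2)*(c + 4)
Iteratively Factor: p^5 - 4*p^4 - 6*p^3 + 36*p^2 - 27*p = (p)*(p^4 - 4*p^3 - 6*p^2 + 36*p - 27) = p*(p + 3)*(p^3 - 7*p^2 + 15*p - 9) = p*(p - 3)*(p + 3)*(p^2 - 4*p + 3) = p*(p - 3)*(p - 1)*(p + 3)*(p - 3)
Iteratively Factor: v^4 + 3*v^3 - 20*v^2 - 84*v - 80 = (v + 4)*(v^3 - v^2 - 16*v - 20) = (v + 2)*(v + 4)*(v^2 - 3*v - 10) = (v + 2)^2*(v + 4)*(v - 5)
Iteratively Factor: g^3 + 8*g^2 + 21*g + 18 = (g + 3)*(g^2 + 5*g + 6) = (g + 3)^2*(g + 2)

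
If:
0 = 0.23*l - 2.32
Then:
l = 10.09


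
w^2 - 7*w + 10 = (w - 5)*(w - 2)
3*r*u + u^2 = u*(3*r + u)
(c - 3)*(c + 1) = c^2 - 2*c - 3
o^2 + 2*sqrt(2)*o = o*(o + 2*sqrt(2))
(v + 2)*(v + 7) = v^2 + 9*v + 14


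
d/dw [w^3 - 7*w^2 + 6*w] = 3*w^2 - 14*w + 6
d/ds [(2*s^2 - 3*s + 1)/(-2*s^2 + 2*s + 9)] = (-2*s^2 + 40*s - 29)/(4*s^4 - 8*s^3 - 32*s^2 + 36*s + 81)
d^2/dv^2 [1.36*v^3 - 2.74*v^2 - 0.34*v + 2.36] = 8.16*v - 5.48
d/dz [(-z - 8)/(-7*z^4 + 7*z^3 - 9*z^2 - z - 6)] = (7*z^4 - 7*z^3 + 9*z^2 + z - (z + 8)*(28*z^3 - 21*z^2 + 18*z + 1) + 6)/(7*z^4 - 7*z^3 + 9*z^2 + z + 6)^2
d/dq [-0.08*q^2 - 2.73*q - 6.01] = -0.16*q - 2.73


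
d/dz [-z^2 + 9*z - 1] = 9 - 2*z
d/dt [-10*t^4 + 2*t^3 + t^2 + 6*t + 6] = -40*t^3 + 6*t^2 + 2*t + 6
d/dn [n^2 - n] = 2*n - 1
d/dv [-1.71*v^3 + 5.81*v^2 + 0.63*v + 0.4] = -5.13*v^2 + 11.62*v + 0.63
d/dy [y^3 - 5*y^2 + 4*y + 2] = 3*y^2 - 10*y + 4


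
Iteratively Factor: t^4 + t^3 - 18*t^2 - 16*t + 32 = (t + 4)*(t^3 - 3*t^2 - 6*t + 8) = (t - 4)*(t + 4)*(t^2 + t - 2) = (t - 4)*(t - 1)*(t + 4)*(t + 2)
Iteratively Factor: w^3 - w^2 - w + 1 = (w - 1)*(w^2 - 1) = (w - 1)^2*(w + 1)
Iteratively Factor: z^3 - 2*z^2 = (z)*(z^2 - 2*z) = z*(z - 2)*(z)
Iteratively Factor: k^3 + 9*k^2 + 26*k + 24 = (k + 4)*(k^2 + 5*k + 6) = (k + 2)*(k + 4)*(k + 3)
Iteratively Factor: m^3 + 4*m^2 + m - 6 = (m + 3)*(m^2 + m - 2) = (m - 1)*(m + 3)*(m + 2)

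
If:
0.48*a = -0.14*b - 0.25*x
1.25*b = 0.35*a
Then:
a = -0.481510015408321*x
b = -0.13482280431433*x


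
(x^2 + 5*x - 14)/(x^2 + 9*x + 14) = (x - 2)/(x + 2)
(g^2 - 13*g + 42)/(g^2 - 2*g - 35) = (g - 6)/(g + 5)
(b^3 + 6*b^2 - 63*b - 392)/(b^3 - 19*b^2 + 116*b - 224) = (b^2 + 14*b + 49)/(b^2 - 11*b + 28)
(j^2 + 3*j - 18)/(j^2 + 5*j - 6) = (j - 3)/(j - 1)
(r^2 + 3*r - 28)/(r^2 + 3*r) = (r^2 + 3*r - 28)/(r*(r + 3))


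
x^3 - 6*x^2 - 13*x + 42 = (x - 7)*(x - 2)*(x + 3)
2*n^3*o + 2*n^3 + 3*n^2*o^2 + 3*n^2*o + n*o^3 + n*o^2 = (n + o)*(2*n + o)*(n*o + n)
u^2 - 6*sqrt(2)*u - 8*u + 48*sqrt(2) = (u - 8)*(u - 6*sqrt(2))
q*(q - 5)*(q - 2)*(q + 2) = q^4 - 5*q^3 - 4*q^2 + 20*q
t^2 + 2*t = t*(t + 2)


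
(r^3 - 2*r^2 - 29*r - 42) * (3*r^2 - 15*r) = 3*r^5 - 21*r^4 - 57*r^3 + 309*r^2 + 630*r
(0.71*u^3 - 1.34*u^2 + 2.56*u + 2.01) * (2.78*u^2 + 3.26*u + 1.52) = 1.9738*u^5 - 1.4106*u^4 + 3.8276*u^3 + 11.8966*u^2 + 10.4438*u + 3.0552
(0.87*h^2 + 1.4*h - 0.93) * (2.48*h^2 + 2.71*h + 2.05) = 2.1576*h^4 + 5.8297*h^3 + 3.2711*h^2 + 0.349699999999999*h - 1.9065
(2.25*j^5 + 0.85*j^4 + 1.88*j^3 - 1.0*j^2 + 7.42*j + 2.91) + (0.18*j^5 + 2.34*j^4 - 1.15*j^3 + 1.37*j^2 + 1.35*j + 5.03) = 2.43*j^5 + 3.19*j^4 + 0.73*j^3 + 0.37*j^2 + 8.77*j + 7.94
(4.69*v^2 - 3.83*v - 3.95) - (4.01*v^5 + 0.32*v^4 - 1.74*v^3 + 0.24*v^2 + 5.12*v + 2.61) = -4.01*v^5 - 0.32*v^4 + 1.74*v^3 + 4.45*v^2 - 8.95*v - 6.56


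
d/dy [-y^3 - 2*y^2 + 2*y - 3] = -3*y^2 - 4*y + 2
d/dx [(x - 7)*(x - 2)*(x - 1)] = 3*x^2 - 20*x + 23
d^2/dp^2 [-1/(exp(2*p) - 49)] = 4*(-exp(2*p) - 49)*exp(2*p)/(exp(2*p) - 49)^3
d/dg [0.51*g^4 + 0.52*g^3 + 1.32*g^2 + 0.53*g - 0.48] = 2.04*g^3 + 1.56*g^2 + 2.64*g + 0.53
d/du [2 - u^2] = -2*u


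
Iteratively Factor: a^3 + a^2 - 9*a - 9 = (a + 3)*(a^2 - 2*a - 3) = (a - 3)*(a + 3)*(a + 1)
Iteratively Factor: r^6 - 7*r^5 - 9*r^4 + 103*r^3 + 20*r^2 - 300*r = (r + 2)*(r^5 - 9*r^4 + 9*r^3 + 85*r^2 - 150*r) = (r - 5)*(r + 2)*(r^4 - 4*r^3 - 11*r^2 + 30*r) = (r - 5)^2*(r + 2)*(r^3 + r^2 - 6*r) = r*(r - 5)^2*(r + 2)*(r^2 + r - 6) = r*(r - 5)^2*(r - 2)*(r + 2)*(r + 3)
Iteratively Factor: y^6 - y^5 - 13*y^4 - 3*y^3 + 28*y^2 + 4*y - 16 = (y - 1)*(y^5 - 13*y^3 - 16*y^2 + 12*y + 16) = (y - 1)*(y + 2)*(y^4 - 2*y^3 - 9*y^2 + 2*y + 8) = (y - 1)*(y + 2)^2*(y^3 - 4*y^2 - y + 4) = (y - 1)*(y + 1)*(y + 2)^2*(y^2 - 5*y + 4) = (y - 1)^2*(y + 1)*(y + 2)^2*(y - 4)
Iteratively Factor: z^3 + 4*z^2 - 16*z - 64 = (z - 4)*(z^2 + 8*z + 16) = (z - 4)*(z + 4)*(z + 4)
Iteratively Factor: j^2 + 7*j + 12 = (j + 3)*(j + 4)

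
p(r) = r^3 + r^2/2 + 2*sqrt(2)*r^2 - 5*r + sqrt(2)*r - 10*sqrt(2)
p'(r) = 3*r^2 + r + 4*sqrt(2)*r - 5 + sqrt(2)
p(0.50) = -14.98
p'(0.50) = 0.49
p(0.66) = -14.77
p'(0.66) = 2.11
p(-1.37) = -5.55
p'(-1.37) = -7.07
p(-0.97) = -8.44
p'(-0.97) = -7.22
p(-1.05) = -7.87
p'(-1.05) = -7.27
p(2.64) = 17.99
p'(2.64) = 34.90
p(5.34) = 213.90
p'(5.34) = 117.51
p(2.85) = 25.82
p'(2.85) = 39.75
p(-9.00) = -441.27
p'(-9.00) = 179.50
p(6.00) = 300.17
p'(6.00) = 144.36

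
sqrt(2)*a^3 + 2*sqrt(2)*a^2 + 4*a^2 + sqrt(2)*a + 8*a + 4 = (a + 1)*(a + 2*sqrt(2))*(sqrt(2)*a + sqrt(2))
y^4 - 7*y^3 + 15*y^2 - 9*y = y*(y - 3)^2*(y - 1)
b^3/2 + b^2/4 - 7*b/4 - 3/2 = (b/2 + 1/2)*(b - 2)*(b + 3/2)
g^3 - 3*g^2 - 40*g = g*(g - 8)*(g + 5)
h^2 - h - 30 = (h - 6)*(h + 5)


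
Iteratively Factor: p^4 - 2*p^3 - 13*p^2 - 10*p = (p)*(p^3 - 2*p^2 - 13*p - 10) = p*(p + 1)*(p^2 - 3*p - 10) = p*(p + 1)*(p + 2)*(p - 5)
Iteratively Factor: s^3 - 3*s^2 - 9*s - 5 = (s + 1)*(s^2 - 4*s - 5) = (s + 1)^2*(s - 5)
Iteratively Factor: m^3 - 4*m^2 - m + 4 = (m + 1)*(m^2 - 5*m + 4) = (m - 1)*(m + 1)*(m - 4)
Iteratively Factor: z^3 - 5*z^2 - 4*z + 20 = (z - 5)*(z^2 - 4) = (z - 5)*(z - 2)*(z + 2)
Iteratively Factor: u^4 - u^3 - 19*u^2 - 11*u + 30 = (u + 3)*(u^3 - 4*u^2 - 7*u + 10) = (u - 5)*(u + 3)*(u^2 + u - 2) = (u - 5)*(u + 2)*(u + 3)*(u - 1)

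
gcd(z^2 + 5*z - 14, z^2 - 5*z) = 1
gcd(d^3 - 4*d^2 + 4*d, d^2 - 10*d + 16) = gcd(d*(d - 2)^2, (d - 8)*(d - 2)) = d - 2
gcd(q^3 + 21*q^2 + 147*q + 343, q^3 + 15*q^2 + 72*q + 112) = q + 7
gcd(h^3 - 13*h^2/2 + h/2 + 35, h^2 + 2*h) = h + 2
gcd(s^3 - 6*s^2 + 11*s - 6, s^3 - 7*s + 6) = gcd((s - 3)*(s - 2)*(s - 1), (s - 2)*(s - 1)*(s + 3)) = s^2 - 3*s + 2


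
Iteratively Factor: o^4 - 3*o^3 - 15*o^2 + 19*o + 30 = (o + 3)*(o^3 - 6*o^2 + 3*o + 10) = (o - 2)*(o + 3)*(o^2 - 4*o - 5) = (o - 5)*(o - 2)*(o + 3)*(o + 1)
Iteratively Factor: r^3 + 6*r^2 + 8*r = (r + 4)*(r^2 + 2*r) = (r + 2)*(r + 4)*(r)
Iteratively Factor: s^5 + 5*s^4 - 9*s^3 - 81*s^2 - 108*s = (s - 4)*(s^4 + 9*s^3 + 27*s^2 + 27*s) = s*(s - 4)*(s^3 + 9*s^2 + 27*s + 27) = s*(s - 4)*(s + 3)*(s^2 + 6*s + 9) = s*(s - 4)*(s + 3)^2*(s + 3)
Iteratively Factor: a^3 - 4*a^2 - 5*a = (a - 5)*(a^2 + a) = a*(a - 5)*(a + 1)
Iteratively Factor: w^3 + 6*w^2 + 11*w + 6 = (w + 2)*(w^2 + 4*w + 3) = (w + 1)*(w + 2)*(w + 3)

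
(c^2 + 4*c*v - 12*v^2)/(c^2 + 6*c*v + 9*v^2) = (c^2 + 4*c*v - 12*v^2)/(c^2 + 6*c*v + 9*v^2)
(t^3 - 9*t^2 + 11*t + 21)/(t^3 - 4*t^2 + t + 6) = (t - 7)/(t - 2)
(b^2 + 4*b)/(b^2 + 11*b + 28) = b/(b + 7)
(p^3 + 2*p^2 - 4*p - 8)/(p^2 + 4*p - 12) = (p^2 + 4*p + 4)/(p + 6)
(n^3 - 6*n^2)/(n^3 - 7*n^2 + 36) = n^2/(n^2 - n - 6)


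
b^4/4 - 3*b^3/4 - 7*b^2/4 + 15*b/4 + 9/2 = (b/4 + 1/2)*(b - 3)^2*(b + 1)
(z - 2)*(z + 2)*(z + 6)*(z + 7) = z^4 + 13*z^3 + 38*z^2 - 52*z - 168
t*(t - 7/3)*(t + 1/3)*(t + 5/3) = t^4 - t^3/3 - 37*t^2/9 - 35*t/27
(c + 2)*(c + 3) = c^2 + 5*c + 6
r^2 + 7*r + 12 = (r + 3)*(r + 4)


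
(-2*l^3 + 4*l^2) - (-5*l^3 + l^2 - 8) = 3*l^3 + 3*l^2 + 8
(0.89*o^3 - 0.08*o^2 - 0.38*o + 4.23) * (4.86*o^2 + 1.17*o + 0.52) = 4.3254*o^5 + 0.6525*o^4 - 1.4776*o^3 + 20.0716*o^2 + 4.7515*o + 2.1996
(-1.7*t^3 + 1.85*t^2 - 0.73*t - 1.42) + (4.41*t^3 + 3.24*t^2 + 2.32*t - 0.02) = 2.71*t^3 + 5.09*t^2 + 1.59*t - 1.44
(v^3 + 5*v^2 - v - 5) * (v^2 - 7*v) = v^5 - 2*v^4 - 36*v^3 + 2*v^2 + 35*v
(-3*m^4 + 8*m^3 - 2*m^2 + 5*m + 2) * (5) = -15*m^4 + 40*m^3 - 10*m^2 + 25*m + 10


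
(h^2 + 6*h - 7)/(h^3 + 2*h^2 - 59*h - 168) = (h - 1)/(h^2 - 5*h - 24)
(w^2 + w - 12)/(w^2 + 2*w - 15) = (w + 4)/(w + 5)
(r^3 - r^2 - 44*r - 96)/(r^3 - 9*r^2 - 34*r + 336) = (r^2 + 7*r + 12)/(r^2 - r - 42)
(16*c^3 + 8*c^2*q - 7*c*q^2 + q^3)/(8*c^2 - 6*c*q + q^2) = (-4*c^2 - 3*c*q + q^2)/(-2*c + q)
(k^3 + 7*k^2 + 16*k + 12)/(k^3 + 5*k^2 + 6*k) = (k + 2)/k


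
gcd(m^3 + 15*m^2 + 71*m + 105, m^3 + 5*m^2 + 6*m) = m + 3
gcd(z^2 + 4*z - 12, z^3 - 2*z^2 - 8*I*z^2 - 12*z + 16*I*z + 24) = z - 2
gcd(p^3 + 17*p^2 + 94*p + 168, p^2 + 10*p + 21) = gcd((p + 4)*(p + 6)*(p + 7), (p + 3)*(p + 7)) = p + 7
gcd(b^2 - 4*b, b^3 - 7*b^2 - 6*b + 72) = b - 4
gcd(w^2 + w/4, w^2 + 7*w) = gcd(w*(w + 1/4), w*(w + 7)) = w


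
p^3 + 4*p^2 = p^2*(p + 4)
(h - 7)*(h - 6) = h^2 - 13*h + 42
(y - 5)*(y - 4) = y^2 - 9*y + 20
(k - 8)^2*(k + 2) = k^3 - 14*k^2 + 32*k + 128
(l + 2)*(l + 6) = l^2 + 8*l + 12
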